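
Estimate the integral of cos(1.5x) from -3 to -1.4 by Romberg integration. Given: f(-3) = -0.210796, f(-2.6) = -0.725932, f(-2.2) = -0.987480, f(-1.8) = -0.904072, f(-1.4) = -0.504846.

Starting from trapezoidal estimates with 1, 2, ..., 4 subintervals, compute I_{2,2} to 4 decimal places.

I_{0,0} (trapezoid, 1 panel, h=1.6000): -0.572514
I_{1,0} (trapezoid, 2 panels, h=0.8000): -1.076241
I_{2,0} (trapezoid, 4 panels, h=0.4000): -1.190122
I_{1,1} = -1.076241 + (-1.076241 − (-0.572514))/3 = -1.244150
I_{2,1} = -1.190122 + (-1.190122 − (-1.076241))/3 = -1.228082
I_{2,2} = -1.228082 + (-1.228082 − (-1.244150))/15 = -1.227011

-1.2270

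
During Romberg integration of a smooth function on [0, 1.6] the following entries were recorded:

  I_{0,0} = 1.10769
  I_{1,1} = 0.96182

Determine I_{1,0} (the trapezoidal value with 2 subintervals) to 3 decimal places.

0.998

From I_{1,1} = (4·I_{1,0} − I_{0,0})/3, solve for I_{1,0}:
4·I_{1,0} = 3·0.96182 + 1.10769 = 3.99315
I_{1,0} = 0.99829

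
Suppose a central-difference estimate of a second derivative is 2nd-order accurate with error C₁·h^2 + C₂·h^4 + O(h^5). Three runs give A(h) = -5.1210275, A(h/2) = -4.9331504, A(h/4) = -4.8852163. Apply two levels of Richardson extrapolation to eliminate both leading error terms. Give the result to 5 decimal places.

-4.86915

First eliminate the h^2 term (factor 2^2 = 4):
  B₁ = (4·(-4.9331504) − (-5.1210275))/3 = -4.8705247
  B₂ = (4·(-4.8852163) − (-4.9331504))/3 = -4.8692383
Then eliminate the h^4 term (factor 2^4 = 16):
  (16·(-4.8692383) − (-4.8705247))/15 = -4.8691525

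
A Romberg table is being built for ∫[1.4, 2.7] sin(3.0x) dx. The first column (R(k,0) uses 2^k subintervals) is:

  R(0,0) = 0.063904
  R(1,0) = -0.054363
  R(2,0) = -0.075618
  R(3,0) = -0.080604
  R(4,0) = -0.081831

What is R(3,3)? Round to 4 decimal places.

-0.0822

Richardson extrapolation on the trapezoidal column (denominator 4−1=3):
R(1,1) = (4·(-0.054363) − 0.063904) / 3 = -0.093785
R(2,1) = -0.075618 + (-0.075618 − (-0.054363))/3 = -0.082703
R(3,1) = -0.080604 + (-0.080604 − (-0.075618))/3 = -0.082266
R(2,2) = -0.082703 + (-0.082703 − (-0.093785))/15 = -0.081964
R(3,2) = -0.082266 + (-0.082266 − (-0.082703))/15 = -0.082237
R(3,3) = (64·(-0.082237) − (-0.081964)) / 63 = -0.082241
(Column j=1 coincides with Simpson's rule on the same nodes.)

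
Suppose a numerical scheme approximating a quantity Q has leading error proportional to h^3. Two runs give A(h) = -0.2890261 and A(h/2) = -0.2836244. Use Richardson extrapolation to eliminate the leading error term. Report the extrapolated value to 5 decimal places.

Extrapolated value = (8·A(h/2) − A(h)) / (8 − 1)
= (8·(-0.2836244) − (-0.2890261)) / 7
= -1.9799691 / 7 = -0.2828527

-0.28285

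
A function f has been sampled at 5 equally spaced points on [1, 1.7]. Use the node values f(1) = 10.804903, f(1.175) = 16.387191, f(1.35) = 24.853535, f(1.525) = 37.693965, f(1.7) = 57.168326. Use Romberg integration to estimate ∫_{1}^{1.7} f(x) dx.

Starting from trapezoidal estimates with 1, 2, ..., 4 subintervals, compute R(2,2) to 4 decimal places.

R(0,0) (trapezoid, 1 panel, h=0.7000): 23.790630
R(1,0) (trapezoid, 2 panels, h=0.3500): 20.594052
R(2,0) (trapezoid, 4 panels, h=0.1750): 19.761228
R(1,1) = 20.594052 + (20.594052 − 23.790630)/3 = 19.528526
R(2,1) = 19.761228 + (19.761228 − 20.594052)/3 = 19.483620
R(2,2) = 19.483620 + (19.483620 − 19.528526)/15 = 19.480626

19.4806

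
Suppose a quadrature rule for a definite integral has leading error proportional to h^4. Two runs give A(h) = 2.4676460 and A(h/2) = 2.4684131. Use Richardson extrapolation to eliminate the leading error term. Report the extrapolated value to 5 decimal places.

The leading error scales as h^4; refining by a factor of 2 reduces it by 2^4 = 16.
Extrapolated value = (16·A(h/2) − A(h)) / (16 − 1)
= (16·2.4684131 − 2.4676460) / 15
= 37.0269636 / 15 = 2.4684642

2.46846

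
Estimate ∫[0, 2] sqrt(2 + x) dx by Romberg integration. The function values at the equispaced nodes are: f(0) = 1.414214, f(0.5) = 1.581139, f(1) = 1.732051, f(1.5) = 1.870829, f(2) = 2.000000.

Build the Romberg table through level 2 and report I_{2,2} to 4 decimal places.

I_{0,0} (trapezoid, 1 panel, h=2.0000): 3.414214
I_{1,0} (trapezoid, 2 panels, h=1.0000): 3.439158
I_{2,0} (trapezoid, 4 panels, h=0.5000): 3.445563
I_{1,1} = 3.439158 + (3.439158 − 3.414214)/3 = 3.447473
I_{2,1} = 3.445563 + (3.445563 − 3.439158)/3 = 3.447698
I_{2,2} = 3.447698 + (3.447698 − 3.447473)/15 = 3.447713

3.4477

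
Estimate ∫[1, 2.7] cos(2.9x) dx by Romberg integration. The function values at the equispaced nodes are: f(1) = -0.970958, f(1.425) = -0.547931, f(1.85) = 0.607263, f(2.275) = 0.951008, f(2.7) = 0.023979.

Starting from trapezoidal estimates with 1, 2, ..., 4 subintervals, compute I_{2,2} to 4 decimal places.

I_{0,0} (trapezoid, 1 panel, h=1.7000): -0.804932
I_{1,0} (trapezoid, 2 panels, h=0.8500): 0.113707
I_{2,0} (trapezoid, 4 panels, h=0.4250): 0.228161
I_{1,1} = 0.113707 + (0.113707 − (-0.804932))/3 = 0.419920
I_{2,1} = 0.228161 + (0.228161 − 0.113707)/3 = 0.266312
I_{2,2} = 0.266312 + (0.266312 − 0.419920)/15 = 0.256071

0.2561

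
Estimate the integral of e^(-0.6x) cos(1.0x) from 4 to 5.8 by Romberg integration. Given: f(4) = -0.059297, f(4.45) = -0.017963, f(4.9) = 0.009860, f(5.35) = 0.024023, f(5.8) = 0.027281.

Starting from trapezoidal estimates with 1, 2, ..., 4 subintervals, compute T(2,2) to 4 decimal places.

T(0,0) (trapezoid, 1 panel, h=1.8000): -0.028814
T(1,0) (trapezoid, 2 panels, h=0.9000): -0.005533
T(2,0) (trapezoid, 4 panels, h=0.4500): -0.000040
T(1,1) = -0.005533 + (-0.005533 − (-0.028814))/3 = 0.002227
T(2,1) = -0.000040 + (-0.000040 − (-0.005533))/3 = 0.001791
T(2,2) = 0.001791 + (0.001791 − 0.002227)/15 = 0.001762

0.0018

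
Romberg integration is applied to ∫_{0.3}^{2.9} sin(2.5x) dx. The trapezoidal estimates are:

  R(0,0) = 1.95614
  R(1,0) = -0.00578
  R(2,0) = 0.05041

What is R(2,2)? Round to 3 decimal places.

Richardson extrapolation on the trapezoidal column (denominator 4−1=3):
R(1,1) = (4·(-0.00578) − 1.95614) / 3 = -0.65975
R(2,1) = (4·0.05041 − (-0.00578)) / 3 = 0.06914
R(2,2) = (16·0.06914 − (-0.65975)) / 15 = 0.11773

0.118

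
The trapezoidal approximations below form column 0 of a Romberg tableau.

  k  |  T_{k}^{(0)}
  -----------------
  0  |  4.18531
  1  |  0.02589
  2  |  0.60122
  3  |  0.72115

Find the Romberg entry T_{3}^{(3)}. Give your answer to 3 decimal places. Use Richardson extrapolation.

Richardson extrapolation on the trapezoidal column (denominator 4−1=3):
T_{1}^{(1)} = 0.02589 + (0.02589 − 4.18531)/3 = -1.36058
T_{2}^{(1)} = (4·0.60122 − 0.02589) / 3 = 0.79300
T_{3}^{(1)} = (4·0.72115 − 0.60122) / 3 = 0.76113
T_{2}^{(2)} = (16·0.79300 − (-1.36058)) / 15 = 0.93657
T_{3}^{(2)} = (16·0.76113 − 0.79300) / 15 = 0.75901
T_{3}^{(3)} = 0.75901 + (0.75901 − 0.93657)/63 = 0.75619
(Column j=1 coincides with Simpson's rule on the same nodes.)

0.756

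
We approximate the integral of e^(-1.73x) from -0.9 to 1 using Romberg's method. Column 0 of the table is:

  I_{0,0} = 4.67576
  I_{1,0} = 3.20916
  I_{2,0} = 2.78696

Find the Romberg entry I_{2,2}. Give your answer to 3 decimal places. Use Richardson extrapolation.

Richardson extrapolation on the trapezoidal column (denominator 4−1=3):
I_{1,1} = 3.20916 + (3.20916 − 4.67576)/3 = 2.72029
I_{2,1} = (4·2.78696 − 3.20916) / 3 = 2.64623
I_{2,2} = (16·2.64623 − 2.72029) / 15 = 2.64129

2.641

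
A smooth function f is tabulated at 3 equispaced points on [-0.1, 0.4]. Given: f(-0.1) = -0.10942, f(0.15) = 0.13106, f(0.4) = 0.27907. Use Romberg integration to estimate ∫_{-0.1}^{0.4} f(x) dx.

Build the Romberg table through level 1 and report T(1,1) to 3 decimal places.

T(0,0) (trapezoid, 1 panel, h=0.5000): 0.04241
T(1,0) (trapezoid, 2 panels, h=0.2500): 0.05397
T(1,1) = 0.05397 + (0.05397 − 0.04241)/3 = 0.05782

0.058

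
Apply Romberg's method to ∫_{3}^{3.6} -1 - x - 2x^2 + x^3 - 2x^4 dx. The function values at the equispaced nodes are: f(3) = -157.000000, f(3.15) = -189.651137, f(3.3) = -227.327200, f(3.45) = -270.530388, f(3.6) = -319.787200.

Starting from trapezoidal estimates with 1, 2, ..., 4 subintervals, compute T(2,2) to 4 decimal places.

-138.6083

T(0,0) (trapezoid, 1 panel, h=0.6000): -143.036160
T(1,0) (trapezoid, 2 panels, h=0.3000): -139.716240
T(2,0) (trapezoid, 4 panels, h=0.1500): -138.885349
T(1,1) = -139.716240 + (-139.716240 − (-143.036160))/3 = -138.609600
T(2,1) = -138.885349 + (-138.885349 − (-139.716240))/3 = -138.608385
T(2,2) = -138.608385 + (-138.608385 − (-138.609600))/15 = -138.608304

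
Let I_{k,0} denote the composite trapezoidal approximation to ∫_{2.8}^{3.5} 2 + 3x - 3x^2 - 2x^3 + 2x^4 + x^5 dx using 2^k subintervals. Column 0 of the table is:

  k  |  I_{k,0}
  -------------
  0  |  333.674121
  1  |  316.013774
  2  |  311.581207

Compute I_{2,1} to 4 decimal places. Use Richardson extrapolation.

310.1037

Richardson extrapolation on the trapezoidal column (denominator 4−1=3):
I_{2,1} = (4·311.581207 − 316.013774) / 3 = 310.103685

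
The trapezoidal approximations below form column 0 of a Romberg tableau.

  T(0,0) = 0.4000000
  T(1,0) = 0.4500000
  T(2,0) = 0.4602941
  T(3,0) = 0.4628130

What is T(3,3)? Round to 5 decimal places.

T(1,1) = (4·0.4500000 − 0.4000000) / 3 = 0.4666667
T(2,1) = 0.4602941 + (0.4602941 − 0.4500000)/3 = 0.4637255
T(3,1) = (4·0.4628130 − 0.4602941) / 3 = 0.4636526
T(2,2) = (16·0.4637255 − 0.4666667) / 15 = 0.4635294
T(3,2) = (16·0.4636526 − 0.4637255) / 15 = 0.4636477
T(3,3) = (64·0.4636477 − 0.4635294) / 63 = 0.4636496

0.46365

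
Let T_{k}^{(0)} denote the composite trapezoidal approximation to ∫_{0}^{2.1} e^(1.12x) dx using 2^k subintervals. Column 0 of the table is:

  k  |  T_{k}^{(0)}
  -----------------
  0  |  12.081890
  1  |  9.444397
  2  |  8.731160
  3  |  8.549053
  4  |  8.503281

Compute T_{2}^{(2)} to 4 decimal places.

T_{1}^{(1)} = (4·9.444397 − 12.081890) / 3 = 8.565233
T_{2}^{(1)} = 8.731160 + (8.731160 − 9.444397)/3 = 8.493414
T_{2}^{(2)} = 8.493414 + (8.493414 − 8.565233)/15 = 8.488626

8.4886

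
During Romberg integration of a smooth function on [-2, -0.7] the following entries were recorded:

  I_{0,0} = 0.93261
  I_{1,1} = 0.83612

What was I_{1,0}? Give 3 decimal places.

From I_{1,1} = (4·I_{1,0} − I_{0,0})/3, solve for I_{1,0}:
4·I_{1,0} = 3·0.83612 + 0.93261 = 3.44097
I_{1,0} = 0.86024

0.860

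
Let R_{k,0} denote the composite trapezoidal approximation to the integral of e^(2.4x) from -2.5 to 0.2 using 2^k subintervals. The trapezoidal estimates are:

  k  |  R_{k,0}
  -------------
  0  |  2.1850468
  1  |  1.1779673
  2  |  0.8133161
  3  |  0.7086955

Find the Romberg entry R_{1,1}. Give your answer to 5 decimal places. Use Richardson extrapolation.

0.84227

R_{1,1} = (4·1.1779673 − 2.1850468) / 3 = 0.8422741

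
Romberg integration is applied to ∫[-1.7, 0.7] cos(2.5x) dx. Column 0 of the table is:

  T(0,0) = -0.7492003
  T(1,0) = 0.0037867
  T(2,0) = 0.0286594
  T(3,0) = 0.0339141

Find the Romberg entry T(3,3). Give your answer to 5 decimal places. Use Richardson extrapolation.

0.03579

T(1,1) = (4·0.0037867 − (-0.7492003)) / 3 = 0.2547824
T(2,1) = (4·0.0286594 − 0.0037867) / 3 = 0.0369503
T(3,1) = (4·0.0339141 − 0.0286594) / 3 = 0.0356657
T(2,2) = (16·0.0369503 − 0.2547824) / 15 = 0.0224282
T(3,2) = 0.0356657 + (0.0356657 − 0.0369503)/15 = 0.0355801
T(3,3) = (64·0.0355801 − 0.0224282) / 63 = 0.0357889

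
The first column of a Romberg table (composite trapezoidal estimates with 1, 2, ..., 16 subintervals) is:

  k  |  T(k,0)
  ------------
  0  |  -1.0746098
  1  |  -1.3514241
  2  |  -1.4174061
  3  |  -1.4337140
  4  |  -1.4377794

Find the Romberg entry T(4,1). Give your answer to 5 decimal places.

Richardson extrapolation on the trapezoidal column (denominator 4−1=3):
T(4,1) = -1.4377794 + (-1.4377794 − (-1.4337140))/3 = -1.4391345

-1.43913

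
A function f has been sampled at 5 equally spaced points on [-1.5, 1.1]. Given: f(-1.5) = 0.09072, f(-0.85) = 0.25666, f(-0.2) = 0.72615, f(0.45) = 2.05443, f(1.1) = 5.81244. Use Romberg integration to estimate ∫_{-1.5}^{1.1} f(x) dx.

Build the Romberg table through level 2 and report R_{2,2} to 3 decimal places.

3.582

R_{0,0} (trapezoid, 1 panel, h=2.6000): 7.67411
R_{1,0} (trapezoid, 2 panels, h=1.3000): 4.78105
R_{2,0} (trapezoid, 4 panels, h=0.6500): 3.89273
R_{1,1} = 4.78105 + (4.78105 − 7.67411)/3 = 3.81670
R_{2,1} = 3.89273 + (3.89273 − 4.78105)/3 = 3.59662
R_{2,2} = 3.59662 + (3.59662 − 3.81670)/15 = 3.58195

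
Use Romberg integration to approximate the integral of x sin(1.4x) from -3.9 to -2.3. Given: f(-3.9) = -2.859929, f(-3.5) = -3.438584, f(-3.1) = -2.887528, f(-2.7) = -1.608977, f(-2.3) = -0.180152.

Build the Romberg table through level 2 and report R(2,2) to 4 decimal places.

-3.8658

R(0,0) (trapezoid, 1 panel, h=1.6000): -2.432065
R(1,0) (trapezoid, 2 panels, h=0.8000): -3.526055
R(2,0) (trapezoid, 4 panels, h=0.4000): -3.782052
R(1,1) = -3.526055 + (-3.526055 − (-2.432065))/3 = -3.890718
R(2,1) = -3.782052 + (-3.782052 − (-3.526055))/3 = -3.867384
R(2,2) = -3.867384 + (-3.867384 − (-3.890718))/15 = -3.865828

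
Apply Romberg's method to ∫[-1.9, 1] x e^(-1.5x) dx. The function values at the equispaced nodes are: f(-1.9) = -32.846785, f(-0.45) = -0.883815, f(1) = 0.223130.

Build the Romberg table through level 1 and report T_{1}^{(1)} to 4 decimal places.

T_{0}^{(0)} (trapezoid, 1 panel, h=2.9000): -47.304300
T_{1}^{(0)} (trapezoid, 2 panels, h=1.4500): -24.933682
T_{1}^{(1)} = -24.933682 + (-24.933682 − (-47.304300))/3 = -17.476809

-17.4768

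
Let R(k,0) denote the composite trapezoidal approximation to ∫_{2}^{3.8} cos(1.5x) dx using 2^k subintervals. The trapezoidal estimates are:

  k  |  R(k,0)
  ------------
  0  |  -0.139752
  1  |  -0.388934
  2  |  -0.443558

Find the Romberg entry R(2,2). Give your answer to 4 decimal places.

Richardson extrapolation on the trapezoidal column (denominator 4−1=3):
R(1,1) = (4·(-0.388934) − (-0.139752)) / 3 = -0.471995
R(2,1) = -0.443558 + (-0.443558 − (-0.388934))/3 = -0.461766
R(2,2) = -0.461766 + (-0.461766 − (-0.471995))/15 = -0.461084

-0.4611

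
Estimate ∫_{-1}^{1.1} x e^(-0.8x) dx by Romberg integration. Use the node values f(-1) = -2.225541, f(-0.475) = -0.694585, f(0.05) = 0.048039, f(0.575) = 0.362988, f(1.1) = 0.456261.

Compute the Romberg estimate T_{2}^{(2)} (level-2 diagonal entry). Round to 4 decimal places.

T_{0}^{(0)} (trapezoid, 1 panel, h=2.1000): -1.857744
T_{1}^{(0)} (trapezoid, 2 panels, h=1.0500): -0.878431
T_{2}^{(0)} (trapezoid, 4 panels, h=0.5250): -0.613304
T_{1}^{(1)} = -0.878431 + (-0.878431 − (-1.857744))/3 = -0.551993
T_{2}^{(1)} = -0.613304 + (-0.613304 − (-0.878431))/3 = -0.524928
T_{2}^{(2)} = -0.524928 + (-0.524928 − (-0.551993))/15 = -0.523124

-0.5231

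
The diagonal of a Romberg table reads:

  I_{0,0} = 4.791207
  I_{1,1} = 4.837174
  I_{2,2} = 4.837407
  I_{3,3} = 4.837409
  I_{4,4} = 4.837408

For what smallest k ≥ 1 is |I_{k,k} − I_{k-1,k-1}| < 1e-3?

k = 2

|I_{1,1} − I_{0,0}| = 0.045967 ≥ 1e-3
|I_{2,2} − I_{1,1}| = 0.000233 < 1e-3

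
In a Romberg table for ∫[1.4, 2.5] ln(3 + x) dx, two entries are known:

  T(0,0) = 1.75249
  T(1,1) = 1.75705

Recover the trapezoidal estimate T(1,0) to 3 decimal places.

1.756

From T(1,1) = (4·T(1,0) − T(0,0))/3, solve for T(1,0):
4·T(1,0) = 3·1.75705 + 1.75249 = 7.02364
T(1,0) = 1.75591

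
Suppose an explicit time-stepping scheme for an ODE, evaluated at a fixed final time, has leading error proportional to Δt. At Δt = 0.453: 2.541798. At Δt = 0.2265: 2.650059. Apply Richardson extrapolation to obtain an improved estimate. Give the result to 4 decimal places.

The leading error scales as Δt; refining by a factor of 2 reduces it by 2^1 = 2.
Extrapolated value = (2·A(Δt/2) − A(Δt)) / (2 − 1)
= (2·2.650059 − 2.541798) / 1
= 2.758320 / 1 = 2.758320

2.7583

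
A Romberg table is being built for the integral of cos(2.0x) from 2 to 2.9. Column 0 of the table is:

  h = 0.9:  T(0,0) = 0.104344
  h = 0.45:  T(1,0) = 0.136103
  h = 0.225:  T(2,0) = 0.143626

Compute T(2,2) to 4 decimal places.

0.1461

Richardson extrapolation on the trapezoidal column (denominator 4−1=3):
T(1,1) = 0.136103 + (0.136103 − 0.104344)/3 = 0.146689
T(2,1) = (4·0.143626 − 0.136103) / 3 = 0.146134
T(2,2) = 0.146134 + (0.146134 − 0.146689)/15 = 0.146097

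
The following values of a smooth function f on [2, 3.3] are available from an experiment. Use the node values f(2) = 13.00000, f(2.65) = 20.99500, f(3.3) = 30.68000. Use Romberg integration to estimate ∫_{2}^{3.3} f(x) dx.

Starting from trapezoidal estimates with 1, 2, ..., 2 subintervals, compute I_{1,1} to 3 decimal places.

27.660

I_{0,0} (trapezoid, 1 panel, h=1.3000): 28.39200
I_{1,0} (trapezoid, 2 panels, h=0.6500): 27.84275
I_{1,1} = 27.84275 + (27.84275 − 28.39200)/3 = 27.65967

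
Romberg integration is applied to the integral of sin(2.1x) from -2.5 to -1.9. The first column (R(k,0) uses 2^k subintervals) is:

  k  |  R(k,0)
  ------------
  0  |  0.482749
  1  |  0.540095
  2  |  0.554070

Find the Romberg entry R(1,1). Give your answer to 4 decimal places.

0.5592

Richardson extrapolation on the trapezoidal column (denominator 4−1=3):
R(1,1) = 0.540095 + (0.540095 − 0.482749)/3 = 0.559210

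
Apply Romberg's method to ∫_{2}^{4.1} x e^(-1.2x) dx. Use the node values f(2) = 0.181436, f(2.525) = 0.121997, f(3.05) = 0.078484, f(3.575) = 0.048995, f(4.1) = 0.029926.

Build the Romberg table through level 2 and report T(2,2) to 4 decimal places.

0.1842

T(0,0) (trapezoid, 1 panel, h=2.1000): 0.221930
T(1,0) (trapezoid, 2 panels, h=1.0500): 0.193373
T(2,0) (trapezoid, 4 panels, h=0.5250): 0.186457
T(1,1) = 0.193373 + (0.193373 − 0.221930)/3 = 0.183854
T(2,1) = 0.186457 + (0.186457 − 0.193373)/3 = 0.184152
T(2,2) = 0.184152 + (0.184152 − 0.183854)/15 = 0.184172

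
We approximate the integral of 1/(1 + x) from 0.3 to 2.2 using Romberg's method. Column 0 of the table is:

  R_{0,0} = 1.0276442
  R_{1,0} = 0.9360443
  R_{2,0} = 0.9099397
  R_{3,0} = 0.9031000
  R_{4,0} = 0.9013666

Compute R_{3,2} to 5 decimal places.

Richardson extrapolation on the trapezoidal column (denominator 4−1=3):
R_{2,1} = (4·0.9099397 − 0.9360443) / 3 = 0.9012382
R_{3,1} = 0.9031000 + (0.9031000 − 0.9099397)/3 = 0.9008201
R_{3,2} = 0.9008201 + (0.9008201 − 0.9012382)/15 = 0.9007922

0.90079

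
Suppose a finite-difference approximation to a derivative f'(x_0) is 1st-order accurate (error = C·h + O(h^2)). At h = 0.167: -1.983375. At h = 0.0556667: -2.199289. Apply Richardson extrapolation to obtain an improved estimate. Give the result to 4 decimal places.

-2.3072

The leading error scales as h; refining by a factor of 3 reduces it by 3^1 = 3.
Extrapolated value = (3·A(h/3) − A(h)) / (3 − 1)
= (3·(-2.199289) − (-1.983375)) / 2
= -4.614492 / 2 = -2.307246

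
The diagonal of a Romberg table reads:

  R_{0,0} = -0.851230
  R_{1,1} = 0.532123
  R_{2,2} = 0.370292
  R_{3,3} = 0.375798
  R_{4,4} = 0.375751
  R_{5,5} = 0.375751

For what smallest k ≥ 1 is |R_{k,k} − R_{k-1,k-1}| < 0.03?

k = 3

|R_{1,1} − R_{0,0}| = 1.383353 ≥ 0.03
|R_{2,2} − R_{1,1}| = 0.161831 ≥ 0.03
|R_{3,3} − R_{2,2}| = 0.005506 < 0.03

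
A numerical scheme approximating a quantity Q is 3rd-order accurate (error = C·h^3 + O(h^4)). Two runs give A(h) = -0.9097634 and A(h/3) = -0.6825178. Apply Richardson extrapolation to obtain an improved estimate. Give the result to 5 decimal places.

The leading error scales as h^3; refining by a factor of 3 reduces it by 3^3 = 27.
Extrapolated value = (27·A(h/3) − A(h)) / (27 − 1)
= (27·(-0.6825178) − (-0.9097634)) / 26
= -17.5182172 / 26 = -0.6737776

-0.67378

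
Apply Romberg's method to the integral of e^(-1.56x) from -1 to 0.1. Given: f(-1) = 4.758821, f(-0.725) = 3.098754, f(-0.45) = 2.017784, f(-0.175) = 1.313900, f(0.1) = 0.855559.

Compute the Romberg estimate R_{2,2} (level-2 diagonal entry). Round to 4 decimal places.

R_{0,0} (trapezoid, 1 panel, h=1.1000): 3.087909
R_{1,0} (trapezoid, 2 panels, h=0.5500): 2.653736
R_{2,0} (trapezoid, 4 panels, h=0.2750): 2.540348
R_{1,1} = 2.653736 + (2.653736 − 3.087909)/3 = 2.509012
R_{2,1} = 2.540348 + (2.540348 − 2.653736)/3 = 2.502552
R_{2,2} = 2.502552 + (2.502552 − 2.509012)/15 = 2.502121

2.5021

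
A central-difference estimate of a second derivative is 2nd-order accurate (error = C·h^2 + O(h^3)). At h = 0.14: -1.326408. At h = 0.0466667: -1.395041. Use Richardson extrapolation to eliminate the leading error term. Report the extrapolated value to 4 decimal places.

The leading error scales as h^2; refining by a factor of 3 reduces it by 3^2 = 9.
Extrapolated value = (9·A(h/3) − A(h)) / (9 − 1)
= (9·(-1.395041) − (-1.326408)) / 8
= -11.228961 / 8 = -1.403620

-1.4036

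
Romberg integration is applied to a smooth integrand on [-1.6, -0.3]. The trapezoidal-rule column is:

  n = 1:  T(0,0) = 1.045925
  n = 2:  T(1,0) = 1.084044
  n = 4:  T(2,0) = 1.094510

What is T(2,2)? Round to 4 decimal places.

T(1,1) = 1.084044 + (1.084044 − 1.045925)/3 = 1.096750
T(2,1) = (4·1.094510 − 1.084044) / 3 = 1.097999
T(2,2) = 1.097999 + (1.097999 − 1.096750)/15 = 1.098082

1.0981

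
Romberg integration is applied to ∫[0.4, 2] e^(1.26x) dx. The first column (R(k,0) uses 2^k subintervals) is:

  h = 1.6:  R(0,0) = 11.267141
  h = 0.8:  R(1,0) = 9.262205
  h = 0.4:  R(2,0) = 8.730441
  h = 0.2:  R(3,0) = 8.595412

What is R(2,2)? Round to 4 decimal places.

8.5505

R(1,1) = 9.262205 + (9.262205 − 11.267141)/3 = 8.593893
R(2,1) = (4·8.730441 − 9.262205) / 3 = 8.553186
R(2,2) = 8.553186 + (8.553186 − 8.593893)/15 = 8.550472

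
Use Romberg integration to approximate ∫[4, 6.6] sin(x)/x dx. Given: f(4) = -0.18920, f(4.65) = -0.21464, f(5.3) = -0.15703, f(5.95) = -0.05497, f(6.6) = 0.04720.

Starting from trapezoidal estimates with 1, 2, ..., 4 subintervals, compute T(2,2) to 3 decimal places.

T(0,0) (trapezoid, 1 panel, h=2.6000): -0.18460
T(1,0) (trapezoid, 2 panels, h=1.3000): -0.29644
T(2,0) (trapezoid, 4 panels, h=0.6500): -0.32347
T(1,1) = -0.29644 + (-0.29644 − (-0.18460))/3 = -0.33372
T(2,1) = -0.32347 + (-0.32347 − (-0.29644))/3 = -0.33248
T(2,2) = -0.33248 + (-0.33248 − (-0.33372))/15 = -0.33240

-0.332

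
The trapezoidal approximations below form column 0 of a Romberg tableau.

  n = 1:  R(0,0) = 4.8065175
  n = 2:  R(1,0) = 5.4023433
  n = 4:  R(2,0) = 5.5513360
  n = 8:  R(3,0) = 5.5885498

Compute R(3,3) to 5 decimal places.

Richardson extrapolation on the trapezoidal column (denominator 4−1=3):
R(1,1) = (4·5.4023433 − 4.8065175) / 3 = 5.6009519
R(2,1) = 5.5513360 + (5.5513360 − 5.4023433)/3 = 5.6010002
R(3,1) = (4·5.5885498 − 5.5513360) / 3 = 5.6009544
R(2,2) = 5.6010002 + (5.6010002 − 5.6009519)/15 = 5.6010034
R(3,2) = (16·5.6009544 − 5.6010002) / 15 = 5.6009513
R(3,3) = (64·5.6009513 − 5.6010034) / 63 = 5.6009505

5.60095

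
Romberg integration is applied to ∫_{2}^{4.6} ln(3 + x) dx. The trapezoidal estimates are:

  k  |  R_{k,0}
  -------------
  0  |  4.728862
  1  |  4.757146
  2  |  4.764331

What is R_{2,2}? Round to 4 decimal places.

4.7667

Richardson extrapolation on the trapezoidal column (denominator 4−1=3):
R_{1,1} = (4·4.757146 − 4.728862) / 3 = 4.766574
R_{2,1} = 4.764331 + (4.764331 − 4.757146)/3 = 4.766726
R_{2,2} = (16·4.766726 − 4.766574) / 15 = 4.766736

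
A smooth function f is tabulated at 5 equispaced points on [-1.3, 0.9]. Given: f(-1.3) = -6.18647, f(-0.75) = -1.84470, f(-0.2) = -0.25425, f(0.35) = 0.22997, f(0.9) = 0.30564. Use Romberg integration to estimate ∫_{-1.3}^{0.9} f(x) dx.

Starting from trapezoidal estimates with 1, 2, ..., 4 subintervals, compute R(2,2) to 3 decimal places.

R(0,0) (trapezoid, 1 panel, h=2.2000): -6.46891
R(1,0) (trapezoid, 2 panels, h=1.1000): -3.51413
R(2,0) (trapezoid, 4 panels, h=0.5500): -2.64517
R(1,1) = -3.51413 + (-3.51413 − (-6.46891))/3 = -2.52920
R(2,1) = -2.64517 + (-2.64517 − (-3.51413))/3 = -2.35552
R(2,2) = -2.35552 + (-2.35552 − (-2.52920))/15 = -2.34394

-2.344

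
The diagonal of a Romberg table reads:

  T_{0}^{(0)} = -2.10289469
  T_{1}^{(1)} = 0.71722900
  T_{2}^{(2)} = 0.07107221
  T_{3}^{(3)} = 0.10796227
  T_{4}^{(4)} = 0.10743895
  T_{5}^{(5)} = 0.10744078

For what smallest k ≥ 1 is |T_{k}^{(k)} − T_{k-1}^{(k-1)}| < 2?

|T_{1}^{(1)} − T_{0}^{(0)}| = 2.82012369 ≥ 2
|T_{2}^{(2)} − T_{1}^{(1)}| = 0.64615679 < 2

k = 2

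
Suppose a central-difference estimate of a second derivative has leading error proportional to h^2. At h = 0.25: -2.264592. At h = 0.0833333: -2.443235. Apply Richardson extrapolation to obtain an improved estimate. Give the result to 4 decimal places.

The leading error scales as h^2; refining by a factor of 3 reduces it by 3^2 = 9.
Extrapolated value = (9·A(h/3) − A(h)) / (9 − 1)
= (9·(-2.443235) − (-2.264592)) / 8
= -19.724523 / 8 = -2.465565

-2.4656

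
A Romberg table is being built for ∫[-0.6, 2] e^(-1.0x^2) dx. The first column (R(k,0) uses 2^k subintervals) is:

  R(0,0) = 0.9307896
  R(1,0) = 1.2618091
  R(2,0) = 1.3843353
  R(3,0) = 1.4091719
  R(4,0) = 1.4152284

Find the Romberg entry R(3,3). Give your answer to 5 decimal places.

1.41675

R(1,1) = 1.2618091 + (1.2618091 − 0.9307896)/3 = 1.3721489
R(2,1) = (4·1.3843353 − 1.2618091) / 3 = 1.4251774
R(3,1) = 1.4091719 + (1.4091719 − 1.3843353)/3 = 1.4174508
R(2,2) = 1.4251774 + (1.4251774 − 1.3721489)/15 = 1.4287126
R(3,2) = 1.4174508 + (1.4174508 − 1.4251774)/15 = 1.4169357
R(3,3) = 1.4169357 + (1.4169357 − 1.4287126)/63 = 1.4167488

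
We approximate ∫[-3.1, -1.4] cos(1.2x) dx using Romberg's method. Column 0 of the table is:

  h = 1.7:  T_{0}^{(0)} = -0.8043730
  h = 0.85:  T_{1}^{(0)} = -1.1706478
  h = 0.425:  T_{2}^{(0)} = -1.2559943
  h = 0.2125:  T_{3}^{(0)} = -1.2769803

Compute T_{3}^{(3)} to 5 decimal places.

-1.28395

Richardson extrapolation on the trapezoidal column (denominator 4−1=3):
T_{1}^{(1)} = -1.1706478 + (-1.1706478 − (-0.8043730))/3 = -1.2927394
T_{2}^{(1)} = (4·(-1.2559943) − (-1.1706478)) / 3 = -1.2844431
T_{3}^{(1)} = -1.2769803 + (-1.2769803 − (-1.2559943))/3 = -1.2839756
T_{2}^{(2)} = (16·(-1.2844431) − (-1.2927394)) / 15 = -1.2838900
T_{3}^{(2)} = (16·(-1.2839756) − (-1.2844431)) / 15 = -1.2839444
T_{3}^{(3)} = (64·(-1.2839444) − (-1.2838900)) / 63 = -1.2839453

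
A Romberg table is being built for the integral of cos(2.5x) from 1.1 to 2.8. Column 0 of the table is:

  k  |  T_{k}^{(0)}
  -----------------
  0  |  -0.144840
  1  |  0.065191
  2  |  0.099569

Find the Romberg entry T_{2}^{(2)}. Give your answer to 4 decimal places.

0.1094

T_{1}^{(1)} = 0.065191 + (0.065191 − (-0.144840))/3 = 0.135201
T_{2}^{(1)} = 0.099569 + (0.099569 − 0.065191)/3 = 0.111028
T_{2}^{(2)} = 0.111028 + (0.111028 − 0.135201)/15 = 0.109416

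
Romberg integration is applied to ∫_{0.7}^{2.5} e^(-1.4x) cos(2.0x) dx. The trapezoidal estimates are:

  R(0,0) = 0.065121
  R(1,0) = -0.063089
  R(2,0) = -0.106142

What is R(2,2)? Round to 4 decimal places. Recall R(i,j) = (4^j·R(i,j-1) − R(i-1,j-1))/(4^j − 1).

-0.1215

R(1,1) = -0.063089 + (-0.063089 − 0.065121)/3 = -0.105826
R(2,1) = (4·(-0.106142) − (-0.063089)) / 3 = -0.120493
R(2,2) = (16·(-0.120493) − (-0.105826)) / 15 = -0.121471
(Column j=1 coincides with Simpson's rule on the same nodes.)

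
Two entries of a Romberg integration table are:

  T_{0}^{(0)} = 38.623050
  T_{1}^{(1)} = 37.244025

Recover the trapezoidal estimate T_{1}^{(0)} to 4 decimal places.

37.5888

From T_{1}^{(1)} = (4·T_{1}^{(0)} − T_{0}^{(0)})/3, solve for T_{1}^{(0)}:
4·T_{1}^{(0)} = 3·37.244025 + 38.623050 = 150.355125
T_{1}^{(0)} = 37.588781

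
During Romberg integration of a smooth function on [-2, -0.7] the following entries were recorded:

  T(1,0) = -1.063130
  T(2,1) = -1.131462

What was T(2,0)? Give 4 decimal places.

From T(2,1) = (4·T(2,0) − T(1,0))/3, solve for T(2,0):
4·T(2,0) = 3·(-1.131462) + (-1.063130) = -4.457516
T(2,0) = -1.114379

-1.1144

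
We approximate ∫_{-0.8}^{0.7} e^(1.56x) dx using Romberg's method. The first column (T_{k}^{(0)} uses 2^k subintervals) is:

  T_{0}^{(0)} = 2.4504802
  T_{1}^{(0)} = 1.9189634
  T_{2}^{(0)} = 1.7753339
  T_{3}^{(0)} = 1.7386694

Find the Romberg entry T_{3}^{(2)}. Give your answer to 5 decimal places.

1.72638

T_{2}^{(1)} = (4·1.7753339 − 1.9189634) / 3 = 1.7274574
T_{3}^{(1)} = (4·1.7386694 − 1.7753339) / 3 = 1.7264479
T_{3}^{(2)} = (16·1.7264479 − 1.7274574) / 15 = 1.7263806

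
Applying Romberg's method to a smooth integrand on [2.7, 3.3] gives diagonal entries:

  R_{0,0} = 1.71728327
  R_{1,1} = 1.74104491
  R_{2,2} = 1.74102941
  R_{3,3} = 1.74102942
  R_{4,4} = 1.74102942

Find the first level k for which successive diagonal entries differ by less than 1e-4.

|R_{1,1} − R_{0,0}| = 0.02376164 ≥ 1e-4
|R_{2,2} − R_{1,1}| = 0.00001550 < 1e-4

k = 2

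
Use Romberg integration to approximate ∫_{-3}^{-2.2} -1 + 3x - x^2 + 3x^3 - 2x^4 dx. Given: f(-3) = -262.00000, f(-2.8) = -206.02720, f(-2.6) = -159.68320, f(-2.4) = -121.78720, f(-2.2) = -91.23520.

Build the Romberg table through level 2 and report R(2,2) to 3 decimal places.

R(0,0) (trapezoid, 1 panel, h=0.8000): -141.29408
R(1,0) (trapezoid, 2 panels, h=0.4000): -134.52032
R(2,0) (trapezoid, 4 panels, h=0.2000): -132.82304
R(1,1) = -134.52032 + (-134.52032 − (-141.29408))/3 = -132.26240
R(2,1) = -132.82304 + (-132.82304 − (-134.52032))/3 = -132.25728
R(2,2) = -132.25728 + (-132.25728 − (-132.26240))/15 = -132.25694

-132.257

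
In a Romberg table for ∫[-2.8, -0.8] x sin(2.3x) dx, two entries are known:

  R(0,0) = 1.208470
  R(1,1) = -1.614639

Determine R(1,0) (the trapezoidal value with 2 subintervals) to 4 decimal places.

-0.9089

From R(1,1) = (4·R(1,0) − R(0,0))/3, solve for R(1,0):
4·R(1,0) = 3·(-1.614639) + 1.208470 = -3.635447
R(1,0) = -0.908862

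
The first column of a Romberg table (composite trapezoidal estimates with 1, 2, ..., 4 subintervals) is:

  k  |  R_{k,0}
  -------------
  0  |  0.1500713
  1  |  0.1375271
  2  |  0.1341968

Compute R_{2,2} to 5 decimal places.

0.13307

Richardson extrapolation on the trapezoidal column (denominator 4−1=3):
R_{1,1} = (4·0.1375271 − 0.1500713) / 3 = 0.1333457
R_{2,1} = (4·0.1341968 − 0.1375271) / 3 = 0.1330867
R_{2,2} = (16·0.1330867 − 0.1333457) / 15 = 0.1330694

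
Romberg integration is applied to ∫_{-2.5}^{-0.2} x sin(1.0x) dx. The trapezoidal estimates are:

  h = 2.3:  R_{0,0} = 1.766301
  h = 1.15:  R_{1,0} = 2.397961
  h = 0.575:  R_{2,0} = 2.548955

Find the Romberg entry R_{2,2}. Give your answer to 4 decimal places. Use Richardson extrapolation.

R_{1,1} = (4·2.397961 − 1.766301) / 3 = 2.608514
R_{2,1} = 2.548955 + (2.548955 − 2.397961)/3 = 2.599286
R_{2,2} = (16·2.599286 − 2.608514) / 15 = 2.598671

2.5987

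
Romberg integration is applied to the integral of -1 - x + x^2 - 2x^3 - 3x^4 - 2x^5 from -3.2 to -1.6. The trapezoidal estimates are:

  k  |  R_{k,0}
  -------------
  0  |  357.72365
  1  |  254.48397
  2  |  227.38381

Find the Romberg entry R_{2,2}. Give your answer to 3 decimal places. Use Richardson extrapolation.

218.236

Richardson extrapolation on the trapezoidal column (denominator 4−1=3):
R_{1,1} = 254.48397 + (254.48397 − 357.72365)/3 = 220.07074
R_{2,1} = (4·227.38381 − 254.48397) / 3 = 218.35042
R_{2,2} = (16·218.35042 − 220.07074) / 15 = 218.23573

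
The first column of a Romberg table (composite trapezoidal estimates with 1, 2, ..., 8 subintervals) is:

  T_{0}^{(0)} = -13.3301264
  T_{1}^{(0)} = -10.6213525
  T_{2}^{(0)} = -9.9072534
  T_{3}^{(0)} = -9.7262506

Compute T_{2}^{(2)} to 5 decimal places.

-9.66594

T_{1}^{(1)} = (4·(-10.6213525) − (-13.3301264)) / 3 = -9.7184279
T_{2}^{(1)} = -9.9072534 + (-9.9072534 − (-10.6213525))/3 = -9.6692204
T_{2}^{(2)} = -9.6692204 + (-9.6692204 − (-9.7184279))/15 = -9.6659399
(Column j=1 coincides with Simpson's rule on the same nodes.)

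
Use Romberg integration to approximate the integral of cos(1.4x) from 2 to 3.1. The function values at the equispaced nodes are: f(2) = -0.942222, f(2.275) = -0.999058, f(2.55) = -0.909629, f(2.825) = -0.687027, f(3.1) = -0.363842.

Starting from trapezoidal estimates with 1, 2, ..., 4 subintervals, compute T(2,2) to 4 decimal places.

T(0,0) (trapezoid, 1 panel, h=1.1000): -0.718335
T(1,0) (trapezoid, 2 panels, h=0.5500): -0.859464
T(2,0) (trapezoid, 4 panels, h=0.2750): -0.893405
T(1,1) = -0.859464 + (-0.859464 − (-0.718335))/3 = -0.906507
T(2,1) = -0.893405 + (-0.893405 − (-0.859464))/3 = -0.904719
T(2,2) = -0.904719 + (-0.904719 − (-0.906507))/15 = -0.904600

-0.9046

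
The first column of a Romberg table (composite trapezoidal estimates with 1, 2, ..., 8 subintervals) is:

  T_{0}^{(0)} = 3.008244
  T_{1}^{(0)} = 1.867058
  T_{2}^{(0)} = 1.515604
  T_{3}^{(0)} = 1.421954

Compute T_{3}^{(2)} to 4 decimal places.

Richardson extrapolation on the trapezoidal column (denominator 4−1=3):
T_{2}^{(1)} = (4·1.515604 − 1.867058) / 3 = 1.398453
T_{3}^{(1)} = (4·1.421954 − 1.515604) / 3 = 1.390737
T_{3}^{(2)} = (16·1.390737 − 1.398453) / 15 = 1.390223

1.3902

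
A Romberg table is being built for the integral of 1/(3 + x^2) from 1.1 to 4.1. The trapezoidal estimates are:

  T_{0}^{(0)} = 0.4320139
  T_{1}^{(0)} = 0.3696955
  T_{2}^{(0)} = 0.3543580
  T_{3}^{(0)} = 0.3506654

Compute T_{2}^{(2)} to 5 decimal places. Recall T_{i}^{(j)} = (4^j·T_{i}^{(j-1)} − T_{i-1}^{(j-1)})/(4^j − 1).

0.34927

Richardson extrapolation on the trapezoidal column (denominator 4−1=3):
T_{1}^{(1)} = 0.3696955 + (0.3696955 − 0.4320139)/3 = 0.3489227
T_{2}^{(1)} = (4·0.3543580 − 0.3696955) / 3 = 0.3492455
T_{2}^{(2)} = 0.3492455 + (0.3492455 − 0.3489227)/15 = 0.3492670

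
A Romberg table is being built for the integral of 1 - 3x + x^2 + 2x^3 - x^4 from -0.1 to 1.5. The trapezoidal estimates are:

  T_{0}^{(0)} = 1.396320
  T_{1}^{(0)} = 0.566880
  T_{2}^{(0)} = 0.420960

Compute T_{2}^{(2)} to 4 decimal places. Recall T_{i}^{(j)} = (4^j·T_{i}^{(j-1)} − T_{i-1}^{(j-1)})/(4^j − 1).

Richardson extrapolation on the trapezoidal column (denominator 4−1=3):
T_{1}^{(1)} = (4·0.566880 − 1.396320) / 3 = 0.290400
T_{2}^{(1)} = 0.420960 + (0.420960 − 0.566880)/3 = 0.372320
T_{2}^{(2)} = (16·0.372320 − 0.290400) / 15 = 0.377781

0.3778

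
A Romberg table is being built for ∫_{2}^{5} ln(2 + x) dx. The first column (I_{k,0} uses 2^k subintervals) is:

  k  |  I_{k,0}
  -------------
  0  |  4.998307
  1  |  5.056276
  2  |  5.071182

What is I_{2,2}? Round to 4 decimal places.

I_{1,1} = 5.056276 + (5.056276 − 4.998307)/3 = 5.075599
I_{2,1} = (4·5.071182 − 5.056276) / 3 = 5.076151
I_{2,2} = 5.076151 + (5.076151 − 5.075599)/15 = 5.076188
(Column j=1 coincides with Simpson's rule on the same nodes.)

5.0762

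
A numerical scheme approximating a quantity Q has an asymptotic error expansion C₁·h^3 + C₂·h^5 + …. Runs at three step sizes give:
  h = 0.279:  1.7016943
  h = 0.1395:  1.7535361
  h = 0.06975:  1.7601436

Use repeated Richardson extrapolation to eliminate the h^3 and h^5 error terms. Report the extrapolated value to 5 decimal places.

1.76109

First eliminate the h^3 term (factor 2^3 = 8):
  B₁ = (8·1.7535361 − 1.7016943)/7 = 1.7609421
  B₂ = (8·1.7601436 − 1.7535361)/7 = 1.7610875
Then eliminate the h^5 term (factor 2^5 = 32):
  (32·1.7610875 − 1.7609421)/31 = 1.7610922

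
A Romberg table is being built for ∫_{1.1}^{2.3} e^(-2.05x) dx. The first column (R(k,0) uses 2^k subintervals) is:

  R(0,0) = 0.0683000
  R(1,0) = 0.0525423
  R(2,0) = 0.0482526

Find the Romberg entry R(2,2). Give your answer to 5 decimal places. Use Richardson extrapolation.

0.04679

Richardson extrapolation on the trapezoidal column (denominator 4−1=3):
R(1,1) = (4·0.0525423 − 0.0683000) / 3 = 0.0472897
R(2,1) = 0.0482526 + (0.0482526 − 0.0525423)/3 = 0.0468227
R(2,2) = 0.0468227 + (0.0468227 − 0.0472897)/15 = 0.0467916
(Column j=1 coincides with Simpson's rule on the same nodes.)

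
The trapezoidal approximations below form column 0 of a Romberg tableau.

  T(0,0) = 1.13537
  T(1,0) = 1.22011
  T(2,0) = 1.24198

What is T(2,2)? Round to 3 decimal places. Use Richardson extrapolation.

1.249

Richardson extrapolation on the trapezoidal column (denominator 4−1=3):
T(1,1) = 1.22011 + (1.22011 − 1.13537)/3 = 1.24836
T(2,1) = (4·1.24198 − 1.22011) / 3 = 1.24927
T(2,2) = 1.24927 + (1.24927 − 1.24836)/15 = 1.24933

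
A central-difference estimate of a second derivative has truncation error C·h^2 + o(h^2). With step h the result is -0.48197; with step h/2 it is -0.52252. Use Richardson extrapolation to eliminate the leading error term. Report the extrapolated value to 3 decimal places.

-0.536

The leading error scales as h^2; refining by a factor of 2 reduces it by 2^2 = 4.
Extrapolated value = (4·A(h/2) − A(h)) / (4 − 1)
= (4·(-0.52252) − (-0.48197)) / 3
= -1.60811 / 3 = -0.53604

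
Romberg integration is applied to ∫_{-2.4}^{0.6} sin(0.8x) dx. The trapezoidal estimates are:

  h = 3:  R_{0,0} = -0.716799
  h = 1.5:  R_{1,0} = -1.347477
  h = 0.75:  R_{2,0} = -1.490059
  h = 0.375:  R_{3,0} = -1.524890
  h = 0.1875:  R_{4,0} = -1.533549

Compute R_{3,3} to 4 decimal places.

R_{1,1} = (4·(-1.347477) − (-0.716799)) / 3 = -1.557703
R_{2,1} = (4·(-1.490059) − (-1.347477)) / 3 = -1.537586
R_{3,1} = (4·(-1.524890) − (-1.490059)) / 3 = -1.536500
R_{2,2} = (16·(-1.537586) − (-1.557703)) / 15 = -1.536245
R_{3,2} = -1.536500 + (-1.536500 − (-1.537586))/15 = -1.536428
R_{3,3} = (64·(-1.536428) − (-1.536245)) / 63 = -1.536431
(Column j=1 coincides with Simpson's rule on the same nodes.)

-1.5364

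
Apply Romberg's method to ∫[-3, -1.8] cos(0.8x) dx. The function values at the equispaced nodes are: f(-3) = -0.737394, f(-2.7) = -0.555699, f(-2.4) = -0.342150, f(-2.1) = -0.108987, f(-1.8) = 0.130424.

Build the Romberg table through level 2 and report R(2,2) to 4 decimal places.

R(0,0) (trapezoid, 1 panel, h=1.2000): -0.364182
R(1,0) (trapezoid, 2 panels, h=0.6000): -0.387381
R(2,0) (trapezoid, 4 panels, h=0.3000): -0.393096
R(1,1) = -0.387381 + (-0.387381 − (-0.364182))/3 = -0.395114
R(2,1) = -0.393096 + (-0.393096 − (-0.387381))/3 = -0.395001
R(2,2) = -0.395001 + (-0.395001 − (-0.395114))/15 = -0.394993

-0.3950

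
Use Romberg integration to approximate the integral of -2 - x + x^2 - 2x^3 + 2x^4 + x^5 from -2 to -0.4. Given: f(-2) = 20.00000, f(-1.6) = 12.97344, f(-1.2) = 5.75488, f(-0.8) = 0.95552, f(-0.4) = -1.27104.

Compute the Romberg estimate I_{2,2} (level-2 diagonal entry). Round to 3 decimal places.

11.482

I_{0,0} (trapezoid, 1 panel, h=1.6000): 14.98317
I_{1,0} (trapezoid, 2 panels, h=0.8000): 12.09549
I_{2,0} (trapezoid, 4 panels, h=0.4000): 11.61933
I_{1,1} = 12.09549 + (12.09549 − 14.98317)/3 = 11.13293
I_{2,1} = 11.61933 + (11.61933 − 12.09549)/3 = 11.46061
I_{2,2} = 11.46061 + (11.46061 − 11.13293)/15 = 11.48246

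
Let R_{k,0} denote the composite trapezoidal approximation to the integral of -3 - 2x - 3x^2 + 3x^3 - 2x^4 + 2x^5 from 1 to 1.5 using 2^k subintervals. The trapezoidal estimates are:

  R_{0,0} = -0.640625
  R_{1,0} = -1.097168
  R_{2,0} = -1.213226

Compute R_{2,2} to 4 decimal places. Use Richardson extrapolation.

-1.2521

Richardson extrapolation on the trapezoidal column (denominator 4−1=3):
R_{1,1} = -1.097168 + (-1.097168 − (-0.640625))/3 = -1.249349
R_{2,1} = -1.213226 + (-1.213226 − (-1.097168))/3 = -1.251912
R_{2,2} = -1.251912 + (-1.251912 − (-1.249349))/15 = -1.252083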